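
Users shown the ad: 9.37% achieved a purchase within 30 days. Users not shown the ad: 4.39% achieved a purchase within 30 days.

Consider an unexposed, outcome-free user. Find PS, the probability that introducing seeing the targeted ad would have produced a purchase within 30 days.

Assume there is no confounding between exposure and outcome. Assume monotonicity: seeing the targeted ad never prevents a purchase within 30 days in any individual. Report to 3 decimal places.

p₁ = 0.0937, p₀ = 0.0439.
Under exogeneity and monotonicity, PS = (p₁ − p₀) / (1 − p₀).
PS = (0.0937 − 0.0439) / (1 − 0.0439) = 0.0498 / 0.9561 ≈ 0.0521

PS ≈ 0.052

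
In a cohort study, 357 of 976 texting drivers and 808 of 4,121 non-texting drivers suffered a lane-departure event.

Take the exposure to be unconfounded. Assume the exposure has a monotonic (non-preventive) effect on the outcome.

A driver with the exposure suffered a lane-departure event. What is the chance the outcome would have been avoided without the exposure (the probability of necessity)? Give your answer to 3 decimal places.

p₁ = P(outcome | exposed) = 357/976 = 0.36578
p₀ = P(outcome | unexposed) = 808/4121 = 0.19607
Under exogeneity and monotonicity, PN = (p₁ − p₀) / p₁.
PN = (0.36578 − 0.19607) / 0.36578 = 0.16971 / 0.36578 ≈ 0.4640

PN ≈ 0.464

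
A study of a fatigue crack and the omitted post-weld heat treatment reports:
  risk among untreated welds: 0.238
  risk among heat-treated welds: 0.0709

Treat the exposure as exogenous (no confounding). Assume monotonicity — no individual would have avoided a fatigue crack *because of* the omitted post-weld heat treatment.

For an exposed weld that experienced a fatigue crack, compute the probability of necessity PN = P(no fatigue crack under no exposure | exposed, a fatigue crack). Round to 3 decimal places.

PN ≈ 0.702

Let p₁ = 0.238, p₀ = 0.0709.
Under exogeneity and monotonicity, PN = (p₁ − p₀) / p₁.
PN = (0.238 − 0.0709) / 0.238 = 0.1671 / 0.238 ≈ 0.7021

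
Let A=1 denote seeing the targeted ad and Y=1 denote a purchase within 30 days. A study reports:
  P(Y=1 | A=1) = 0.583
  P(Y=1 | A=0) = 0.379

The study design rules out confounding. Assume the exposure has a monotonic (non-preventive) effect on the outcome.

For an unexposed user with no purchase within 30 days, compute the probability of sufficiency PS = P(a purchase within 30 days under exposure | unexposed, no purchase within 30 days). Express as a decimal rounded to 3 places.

PS ≈ 0.329

Let p₁ = 0.583, p₀ = 0.379.
Under exogeneity and monotonicity, PS = (p₁ − p₀) / (1 − p₀).
PS = (0.583 − 0.379) / (1 − 0.379) = 0.204 / 0.621 ≈ 0.3285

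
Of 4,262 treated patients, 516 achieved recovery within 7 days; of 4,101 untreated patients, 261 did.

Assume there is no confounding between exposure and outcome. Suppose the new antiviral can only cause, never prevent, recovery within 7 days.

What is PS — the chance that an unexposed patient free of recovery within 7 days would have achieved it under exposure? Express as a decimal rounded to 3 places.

p₁ = P(outcome | exposed) = 516/4262 = 0.12107
p₀ = P(outcome | unexposed) = 261/4101 = 0.063643
Under exogeneity and monotonicity, PS = (p₁ − p₀) / (1 − p₀).
PS = (0.12107 − 0.063643) / (1 − 0.063643) = 0.057427 / 0.93636 ≈ 0.0613

PS ≈ 0.061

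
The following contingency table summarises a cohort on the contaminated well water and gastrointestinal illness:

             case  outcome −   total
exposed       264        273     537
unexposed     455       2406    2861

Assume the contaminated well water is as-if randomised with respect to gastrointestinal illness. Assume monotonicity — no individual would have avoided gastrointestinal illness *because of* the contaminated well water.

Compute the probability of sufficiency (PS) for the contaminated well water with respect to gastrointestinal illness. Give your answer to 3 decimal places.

PS ≈ 0.395

p₁ = P(outcome | exposed) = 264/537 = 0.49162
p₀ = P(outcome | unexposed) = 455/2861 = 0.15904
Under exogeneity and monotonicity, PS = (p₁ − p₀) / (1 − p₀).
PS = (0.49162 − 0.15904) / (1 − 0.15904) = 0.33258 / 0.84096 ≈ 0.3955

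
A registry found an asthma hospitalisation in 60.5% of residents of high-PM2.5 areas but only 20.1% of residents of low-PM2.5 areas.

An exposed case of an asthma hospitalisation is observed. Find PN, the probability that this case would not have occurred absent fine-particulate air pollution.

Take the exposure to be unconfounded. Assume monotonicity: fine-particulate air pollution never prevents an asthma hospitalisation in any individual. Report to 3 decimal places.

PN ≈ 0.668

p₁ = 0.605, p₀ = 0.201.
Under exogeneity and monotonicity, PN = (p₁ − p₀) / p₁.
PN = (0.605 − 0.201) / 0.605 = 0.404 / 0.605 ≈ 0.6678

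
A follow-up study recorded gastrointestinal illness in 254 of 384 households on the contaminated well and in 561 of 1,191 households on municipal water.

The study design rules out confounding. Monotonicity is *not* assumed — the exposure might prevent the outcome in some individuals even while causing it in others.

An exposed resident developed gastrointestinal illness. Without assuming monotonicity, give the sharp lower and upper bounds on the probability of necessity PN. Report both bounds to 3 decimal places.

0.288 ≤ PN ≤ 0.800

p₁ = P(outcome | exposed) = 254/384 = 0.66146
p₀ = P(outcome | unexposed) = 561/1191 = 0.47103
Under exogeneity alone the bounds on PN are max{0,(p₁−p₀)/p₁} ≤ PN ≤ min{1,(1−p₀)/p₁}.
  lower = (p₁ − p₀)/p₁ = 0.19043 / 0.66146 ≈ 0.2879
  upper = min{1, (1 − p₀)/p₁} = 0.52897 / 0.66146 ≈ 0.7997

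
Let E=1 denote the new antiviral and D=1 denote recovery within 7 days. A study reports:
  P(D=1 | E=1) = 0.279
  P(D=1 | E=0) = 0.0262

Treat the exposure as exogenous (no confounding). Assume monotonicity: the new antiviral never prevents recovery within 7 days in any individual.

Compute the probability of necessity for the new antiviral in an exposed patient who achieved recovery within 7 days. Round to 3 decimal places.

PN ≈ 0.906

Let p₁ = 0.279, p₀ = 0.0262.
Under exogeneity and monotonicity, PN = (p₁ − p₀) / p₁.
PN = (0.279 − 0.0262) / 0.279 = 0.2528 / 0.279 ≈ 0.9061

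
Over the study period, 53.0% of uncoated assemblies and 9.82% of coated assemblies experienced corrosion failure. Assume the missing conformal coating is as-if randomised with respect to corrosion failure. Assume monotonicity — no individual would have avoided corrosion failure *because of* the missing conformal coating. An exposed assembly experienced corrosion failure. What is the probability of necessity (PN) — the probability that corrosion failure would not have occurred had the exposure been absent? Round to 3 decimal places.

p₁ = 0.53, p₀ = 0.0982.
Under exogeneity and monotonicity, PN = (p₁ − p₀) / p₁.
PN = (0.53 − 0.0982) / 0.53 = 0.4318 / 0.53 ≈ 0.8147

PN ≈ 0.815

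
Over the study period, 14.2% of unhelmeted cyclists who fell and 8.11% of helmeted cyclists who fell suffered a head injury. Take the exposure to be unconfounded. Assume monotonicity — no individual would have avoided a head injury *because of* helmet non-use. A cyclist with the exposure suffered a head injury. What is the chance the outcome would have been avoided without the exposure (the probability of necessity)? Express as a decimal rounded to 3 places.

p₁ = 0.142, p₀ = 0.0811.
Under exogeneity and monotonicity, PN = (p₁ − p₀) / p₁.
PN = (0.142 − 0.0811) / 0.142 = 0.0609 / 0.142 ≈ 0.4289

PN ≈ 0.429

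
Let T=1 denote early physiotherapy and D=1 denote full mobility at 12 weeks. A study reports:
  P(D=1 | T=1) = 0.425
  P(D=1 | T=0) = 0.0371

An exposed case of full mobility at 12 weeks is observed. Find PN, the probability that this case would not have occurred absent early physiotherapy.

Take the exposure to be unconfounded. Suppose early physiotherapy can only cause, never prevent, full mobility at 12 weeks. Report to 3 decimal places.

PN ≈ 0.913

Let p₁ = 0.425, p₀ = 0.0371.
Under exogeneity and monotonicity, PN = (p₁ − p₀) / p₁.
PN = (0.425 − 0.0371) / 0.425 = 0.3879 / 0.425 ≈ 0.9127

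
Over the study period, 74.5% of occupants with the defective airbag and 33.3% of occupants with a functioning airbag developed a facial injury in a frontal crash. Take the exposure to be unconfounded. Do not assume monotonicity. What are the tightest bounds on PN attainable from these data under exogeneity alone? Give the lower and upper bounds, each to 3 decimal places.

p₁ = 0.745, p₀ = 0.333.
Under exogeneity alone the bounds on PN are max{0,(p₁−p₀)/p₁} ≤ PN ≤ min{1,(1−p₀)/p₁}.
  lower = (p₁ − p₀)/p₁ = 0.412 / 0.745 ≈ 0.5530
  upper = min{1, (1 − p₀)/p₁} = 0.667 / 0.745 ≈ 0.8953

0.553 ≤ PN ≤ 0.895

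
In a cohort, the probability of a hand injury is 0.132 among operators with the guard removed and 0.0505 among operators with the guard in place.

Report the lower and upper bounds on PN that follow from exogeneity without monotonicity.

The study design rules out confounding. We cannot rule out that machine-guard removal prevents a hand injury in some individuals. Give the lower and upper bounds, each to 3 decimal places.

Let p₁ = 0.132, p₀ = 0.0505.
Under exogeneity alone the bounds on PN are max{0,(p₁−p₀)/p₁} ≤ PN ≤ min{1,(1−p₀)/p₁}.
  lower = (p₁ − p₀)/p₁ = 0.0815 / 0.132 ≈ 0.6174
  upper = min{1, (1 − p₀)/p₁} = 0.9495 / 0.132 ≈ 7.1932 → capped at 1

0.617 ≤ PN ≤ 1.000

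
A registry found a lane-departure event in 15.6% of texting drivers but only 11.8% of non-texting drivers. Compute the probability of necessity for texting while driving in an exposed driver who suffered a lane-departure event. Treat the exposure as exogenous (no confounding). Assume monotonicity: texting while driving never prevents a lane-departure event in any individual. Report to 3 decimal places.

PN ≈ 0.244

p₁ = 0.156, p₀ = 0.118.
Under exogeneity and monotonicity, PN = (p₁ − p₀) / p₁.
PN = (0.156 − 0.118) / 0.156 = 0.038 / 0.156 ≈ 0.2436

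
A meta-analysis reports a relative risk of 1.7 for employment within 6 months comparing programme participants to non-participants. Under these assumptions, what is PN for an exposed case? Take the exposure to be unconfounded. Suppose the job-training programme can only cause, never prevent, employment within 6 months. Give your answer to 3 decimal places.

Under exogeneity and monotonicity, PN = (RR − 1) / RR = 1 − 1/RR.
PN = (1.7 − 1) / 1.7 = 0.7 / 1.7 ≈ 0.4118

PN ≈ 0.412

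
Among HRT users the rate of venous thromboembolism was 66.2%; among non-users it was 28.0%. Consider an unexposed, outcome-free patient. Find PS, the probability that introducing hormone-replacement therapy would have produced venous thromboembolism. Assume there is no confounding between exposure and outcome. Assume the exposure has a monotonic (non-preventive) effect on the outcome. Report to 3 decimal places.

p₁ = 0.662, p₀ = 0.28.
Under exogeneity and monotonicity, PS = (p₁ − p₀) / (1 − p₀).
PS = (0.662 − 0.28) / (1 − 0.28) = 0.382 / 0.72 ≈ 0.5306

PS ≈ 0.531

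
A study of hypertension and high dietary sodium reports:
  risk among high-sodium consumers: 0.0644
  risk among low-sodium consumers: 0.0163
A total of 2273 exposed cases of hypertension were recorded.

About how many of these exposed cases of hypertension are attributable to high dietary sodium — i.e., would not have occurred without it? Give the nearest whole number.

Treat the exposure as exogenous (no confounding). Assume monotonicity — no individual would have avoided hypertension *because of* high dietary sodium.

Let p₁ = 0.0644, p₀ = 0.0163.
PN = (p₁ − p₀)/p₁ = (0.0644 − 0.0163) / 0.0644 ≈ 0.74689.
Attributable cases ≈ PN × (exposed cases) = 0.74689 × 2273 ≈ 1697.69.

about 1698 cases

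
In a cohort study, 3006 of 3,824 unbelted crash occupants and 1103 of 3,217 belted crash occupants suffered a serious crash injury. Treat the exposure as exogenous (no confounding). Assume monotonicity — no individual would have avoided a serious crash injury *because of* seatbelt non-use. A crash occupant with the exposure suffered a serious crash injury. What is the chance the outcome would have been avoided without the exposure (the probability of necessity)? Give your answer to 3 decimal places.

PN ≈ 0.564

p₁ = P(outcome | exposed) = 3006/3824 = 0.78609
p₀ = P(outcome | unexposed) = 1103/3217 = 0.34287
Under exogeneity and monotonicity, PN = (p₁ − p₀) / p₁.
PN = (0.78609 − 0.34287) / 0.78609 = 0.44322 / 0.78609 ≈ 0.5638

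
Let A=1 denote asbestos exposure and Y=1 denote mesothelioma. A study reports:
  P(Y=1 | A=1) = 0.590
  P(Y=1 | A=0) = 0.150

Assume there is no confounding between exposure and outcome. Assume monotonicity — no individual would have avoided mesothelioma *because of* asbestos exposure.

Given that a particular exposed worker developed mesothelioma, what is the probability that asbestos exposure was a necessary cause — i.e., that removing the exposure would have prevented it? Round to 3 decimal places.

Let p₁ = 0.59, p₀ = 0.15.
Under exogeneity and monotonicity, PN = (p₁ − p₀) / p₁.
PN = (0.59 − 0.15) / 0.59 = 0.44 / 0.59 ≈ 0.7458

PN ≈ 0.746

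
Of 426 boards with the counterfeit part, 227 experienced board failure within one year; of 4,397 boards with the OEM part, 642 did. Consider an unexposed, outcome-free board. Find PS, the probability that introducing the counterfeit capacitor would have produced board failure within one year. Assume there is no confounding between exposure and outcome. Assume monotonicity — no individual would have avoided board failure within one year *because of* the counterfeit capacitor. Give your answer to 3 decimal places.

p₁ = P(outcome | exposed) = 227/426 = 0.53286
p₀ = P(outcome | unexposed) = 642/4397 = 0.14601
Under exogeneity and monotonicity, PS = (p₁ − p₀) / (1 − p₀).
PS = (0.53286 − 0.14601) / (1 − 0.14601) = 0.38686 / 0.85399 ≈ 0.4530

PS ≈ 0.453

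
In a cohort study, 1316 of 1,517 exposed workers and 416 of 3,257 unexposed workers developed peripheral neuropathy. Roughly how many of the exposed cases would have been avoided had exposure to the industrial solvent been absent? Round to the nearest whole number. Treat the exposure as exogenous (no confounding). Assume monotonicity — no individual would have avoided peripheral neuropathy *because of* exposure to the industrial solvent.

about 1122 cases

p₁ = P(outcome | exposed) = 1316/1517 = 0.8675
p₀ = P(outcome | unexposed) = 416/3257 = 0.12772
PN = (p₁ − p₀)/p₁ = (0.8675 − 0.12772) / 0.8675 ≈ 0.85277.
Attributable cases ≈ PN × (exposed cases) = 0.85277 × 1316 ≈ 1122.24.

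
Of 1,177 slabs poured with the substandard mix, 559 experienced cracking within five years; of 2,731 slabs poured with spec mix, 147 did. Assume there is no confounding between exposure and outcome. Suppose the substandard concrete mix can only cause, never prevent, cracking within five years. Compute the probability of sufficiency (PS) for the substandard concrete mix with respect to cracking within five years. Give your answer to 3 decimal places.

p₁ = P(outcome | exposed) = 559/1177 = 0.47494
p₀ = P(outcome | unexposed) = 147/2731 = 0.053826
Under exogeneity and monotonicity, PS = (p₁ − p₀) / (1 − p₀).
PS = (0.47494 − 0.053826) / (1 − 0.053826) = 0.42111 / 0.94617 ≈ 0.4451

PS ≈ 0.445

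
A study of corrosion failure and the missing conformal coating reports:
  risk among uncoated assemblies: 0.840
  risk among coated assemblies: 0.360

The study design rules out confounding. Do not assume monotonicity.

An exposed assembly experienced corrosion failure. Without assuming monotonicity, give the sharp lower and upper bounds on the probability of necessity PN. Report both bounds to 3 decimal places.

0.571 ≤ PN ≤ 0.762

Let p₁ = 0.84, p₀ = 0.36.
Under exogeneity alone the bounds on PN are max{0,(p₁−p₀)/p₁} ≤ PN ≤ min{1,(1−p₀)/p₁}.
  lower = (p₁ − p₀)/p₁ = 0.48 / 0.84 ≈ 0.5714
  upper = min{1, (1 − p₀)/p₁} = 0.64 / 0.84 ≈ 0.7619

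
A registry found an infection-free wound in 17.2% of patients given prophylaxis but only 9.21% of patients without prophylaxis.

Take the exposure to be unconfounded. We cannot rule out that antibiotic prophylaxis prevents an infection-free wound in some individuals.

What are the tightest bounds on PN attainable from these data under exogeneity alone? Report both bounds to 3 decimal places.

0.465 ≤ PN ≤ 1.000

p₁ = 0.172, p₀ = 0.0921.
Under exogeneity alone the bounds on PN are max{0,(p₁−p₀)/p₁} ≤ PN ≤ min{1,(1−p₀)/p₁}.
  lower = (p₁ − p₀)/p₁ = 0.0799 / 0.172 ≈ 0.4645
  upper = min{1, (1 − p₀)/p₁} = 0.9079 / 0.172 ≈ 5.2785 → capped at 1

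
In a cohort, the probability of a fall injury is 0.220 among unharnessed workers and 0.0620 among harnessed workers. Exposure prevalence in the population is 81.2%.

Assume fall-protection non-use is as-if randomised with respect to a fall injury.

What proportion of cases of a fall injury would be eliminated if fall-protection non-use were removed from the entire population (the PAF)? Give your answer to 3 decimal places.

PAF ≈ 0.674

Let p₁ = 0.22, p₀ = 0.062.
Overall risk P(Y=1) = π·p₁ + (1−π)·p₀ = 0.812×0.22 + 0.188×0.062 = 0.1903.
Under exogeneity, PAF = [P(Y=1) − p₀] / P(Y=1).
PAF = (0.1903 − 0.062) / 0.1903 ≈ 0.6742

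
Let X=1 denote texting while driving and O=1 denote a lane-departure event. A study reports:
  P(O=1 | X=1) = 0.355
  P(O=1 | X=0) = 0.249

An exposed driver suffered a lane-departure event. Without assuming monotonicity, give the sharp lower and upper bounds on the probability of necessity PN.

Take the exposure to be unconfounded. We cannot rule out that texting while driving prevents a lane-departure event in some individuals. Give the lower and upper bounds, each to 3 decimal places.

0.299 ≤ PN ≤ 1.000

Let p₁ = 0.355, p₀ = 0.249.
Under exogeneity alone the bounds on PN are max{0,(p₁−p₀)/p₁} ≤ PN ≤ min{1,(1−p₀)/p₁}.
  lower = (p₁ − p₀)/p₁ = 0.106 / 0.355 ≈ 0.2986
  upper = min{1, (1 − p₀)/p₁} = 0.751 / 0.355 ≈ 2.1155 → capped at 1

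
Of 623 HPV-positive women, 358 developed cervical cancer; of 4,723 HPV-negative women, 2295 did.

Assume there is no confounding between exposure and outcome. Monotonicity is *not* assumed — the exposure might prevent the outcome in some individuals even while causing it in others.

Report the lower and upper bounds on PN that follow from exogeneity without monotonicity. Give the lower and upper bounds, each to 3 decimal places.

0.154 ≤ PN ≤ 0.895

p₁ = P(outcome | exposed) = 358/623 = 0.57464
p₀ = P(outcome | unexposed) = 2295/4723 = 0.48592
Under exogeneity alone the bounds on PN are max{0,(p₁−p₀)/p₁} ≤ PN ≤ min{1,(1−p₀)/p₁}.
  lower = (p₁ − p₀)/p₁ = 0.088719 / 0.57464 ≈ 0.1544
  upper = min{1, (1 − p₀)/p₁} = 0.51408 / 0.57464 ≈ 0.8946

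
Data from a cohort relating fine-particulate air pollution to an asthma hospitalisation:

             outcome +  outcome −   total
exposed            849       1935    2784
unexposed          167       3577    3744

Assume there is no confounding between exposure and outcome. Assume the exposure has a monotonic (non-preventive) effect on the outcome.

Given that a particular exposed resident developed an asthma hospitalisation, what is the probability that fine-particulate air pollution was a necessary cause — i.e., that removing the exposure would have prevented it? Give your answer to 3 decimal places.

PN ≈ 0.854

p₁ = P(outcome | exposed) = 849/2784 = 0.30496
p₀ = P(outcome | unexposed) = 167/3744 = 0.044605
Under exogeneity and monotonicity, PN = (p₁ − p₀) / p₁.
PN = (0.30496 − 0.044605) / 0.30496 = 0.26035 / 0.30496 ≈ 0.8537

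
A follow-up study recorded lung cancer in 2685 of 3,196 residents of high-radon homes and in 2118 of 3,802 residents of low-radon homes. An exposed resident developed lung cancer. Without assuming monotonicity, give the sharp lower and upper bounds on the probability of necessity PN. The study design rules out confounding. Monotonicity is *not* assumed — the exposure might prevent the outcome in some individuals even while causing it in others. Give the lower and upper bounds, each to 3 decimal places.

p₁ = P(outcome | exposed) = 2685/3196 = 0.84011
p₀ = P(outcome | unexposed) = 2118/3802 = 0.55708
Under exogeneity alone the bounds on PN are max{0,(p₁−p₀)/p₁} ≤ PN ≤ min{1,(1−p₀)/p₁}.
  lower = (p₁ − p₀)/p₁ = 0.28304 / 0.84011 ≈ 0.3369
  upper = min{1, (1 − p₀)/p₁} = 0.44292 / 0.84011 ≈ 0.5272

0.337 ≤ PN ≤ 0.527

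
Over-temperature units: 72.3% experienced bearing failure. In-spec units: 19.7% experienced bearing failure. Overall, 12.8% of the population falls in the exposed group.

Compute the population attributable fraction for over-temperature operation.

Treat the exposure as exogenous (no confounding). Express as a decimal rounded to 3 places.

PAF ≈ 0.255

p₁ = 0.723, p₀ = 0.197.
Overall risk P(Y=1) = π·p₁ + (1−π)·p₀ = 0.128×0.723 + 0.872×0.197 = 0.26433.
Under exogeneity, PAF = [P(Y=1) − p₀] / P(Y=1).
PAF = (0.26433 − 0.197) / 0.26433 ≈ 0.2547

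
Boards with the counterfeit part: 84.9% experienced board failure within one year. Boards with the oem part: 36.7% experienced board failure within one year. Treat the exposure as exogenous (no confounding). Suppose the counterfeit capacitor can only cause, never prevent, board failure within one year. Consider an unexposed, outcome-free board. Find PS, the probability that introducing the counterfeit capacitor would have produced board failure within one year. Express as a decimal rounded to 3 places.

PS ≈ 0.761

p₁ = 0.849, p₀ = 0.367.
Under exogeneity and monotonicity, PS = (p₁ − p₀) / (1 − p₀).
PS = (0.849 − 0.367) / (1 − 0.367) = 0.482 / 0.633 ≈ 0.7615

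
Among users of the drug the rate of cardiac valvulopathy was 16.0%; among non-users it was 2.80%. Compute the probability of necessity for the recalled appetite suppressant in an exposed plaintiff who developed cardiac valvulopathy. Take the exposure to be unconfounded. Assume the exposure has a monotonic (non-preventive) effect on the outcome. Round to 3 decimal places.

p₁ = 0.16, p₀ = 0.028.
Under exogeneity and monotonicity, PN = (p₁ − p₀) / p₁.
PN = (0.16 − 0.028) / 0.16 = 0.132 / 0.16 ≈ 0.8250

PN ≈ 0.825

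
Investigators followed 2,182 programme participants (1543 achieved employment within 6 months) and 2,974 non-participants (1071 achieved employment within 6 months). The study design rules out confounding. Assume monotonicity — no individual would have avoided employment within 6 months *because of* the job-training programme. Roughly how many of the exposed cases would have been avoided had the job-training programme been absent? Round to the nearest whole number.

about 757 cases

p₁ = P(outcome | exposed) = 1543/2182 = 0.70715
p₀ = P(outcome | unexposed) = 1071/2974 = 0.36012
PN = (p₁ − p₀)/p₁ = (0.70715 − 0.36012) / 0.70715 ≈ 0.49074.
Attributable cases ≈ PN × (exposed cases) = 0.49074 × 1543 ≈ 757.22.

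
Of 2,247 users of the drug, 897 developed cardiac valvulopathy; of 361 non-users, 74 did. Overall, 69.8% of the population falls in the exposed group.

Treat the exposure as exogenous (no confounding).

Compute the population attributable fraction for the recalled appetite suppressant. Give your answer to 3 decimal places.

p₁ = P(outcome | exposed) = 897/2247 = 0.3992
p₀ = P(outcome | unexposed) = 74/361 = 0.20499
Overall risk P(Y=1) = π·p₁ + (1−π)·p₀ = 0.698×0.3992 + 0.302×0.20499 = 0.34055.
Under exogeneity, PAF = [P(Y=1) − p₀] / P(Y=1).
PAF = (0.34055 − 0.20499) / 0.34055 ≈ 0.3981

PAF ≈ 0.398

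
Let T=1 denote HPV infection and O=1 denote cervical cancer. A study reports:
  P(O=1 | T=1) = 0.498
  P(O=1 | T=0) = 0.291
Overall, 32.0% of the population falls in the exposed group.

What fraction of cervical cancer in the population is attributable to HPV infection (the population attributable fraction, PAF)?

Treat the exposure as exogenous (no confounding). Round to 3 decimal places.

Let p₁ = 0.498, p₀ = 0.291.
Overall risk P(Y=1) = π·p₁ + (1−π)·p₀ = 0.32×0.498 + 0.68×0.291 = 0.35724.
Under exogeneity, PAF = [P(Y=1) − p₀] / P(Y=1).
PAF = (0.35724 − 0.291) / 0.35724 ≈ 0.1854

PAF ≈ 0.185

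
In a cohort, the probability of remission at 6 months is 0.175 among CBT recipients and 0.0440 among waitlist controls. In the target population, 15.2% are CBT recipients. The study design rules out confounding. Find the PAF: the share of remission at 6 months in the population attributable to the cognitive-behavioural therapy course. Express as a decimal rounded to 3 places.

PAF ≈ 0.312

Let p₁ = 0.175, p₀ = 0.044.
Overall risk P(Y=1) = π·p₁ + (1−π)·p₀ = 0.152×0.175 + 0.848×0.044 = 0.063912.
Under exogeneity, PAF = [P(Y=1) − p₀] / P(Y=1).
PAF = (0.063912 − 0.044) / 0.063912 ≈ 0.3116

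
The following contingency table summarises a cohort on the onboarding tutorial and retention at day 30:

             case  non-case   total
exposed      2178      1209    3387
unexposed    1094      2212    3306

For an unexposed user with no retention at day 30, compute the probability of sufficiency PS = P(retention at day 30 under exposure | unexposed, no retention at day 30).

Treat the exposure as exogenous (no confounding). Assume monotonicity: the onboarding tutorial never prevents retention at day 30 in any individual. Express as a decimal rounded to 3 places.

p₁ = P(outcome | exposed) = 2178/3387 = 0.64305
p₀ = P(outcome | unexposed) = 1094/3306 = 0.33091
Under exogeneity and monotonicity, PS = (p₁ − p₀) / (1 − p₀).
PS = (0.64305 − 0.33091) / (1 − 0.33091) = 0.31213 / 0.66909 ≈ 0.4665

PS ≈ 0.467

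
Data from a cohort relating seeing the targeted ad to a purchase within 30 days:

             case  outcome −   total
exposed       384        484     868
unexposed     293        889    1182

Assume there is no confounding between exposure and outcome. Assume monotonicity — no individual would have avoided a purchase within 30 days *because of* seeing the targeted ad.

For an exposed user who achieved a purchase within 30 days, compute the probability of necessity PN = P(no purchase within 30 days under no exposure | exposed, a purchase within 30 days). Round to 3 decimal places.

p₁ = P(outcome | exposed) = 384/868 = 0.4424
p₀ = P(outcome | unexposed) = 293/1182 = 0.24788
Under exogeneity and monotonicity, PN = (p₁ − p₀)/p₁.
PN = (0.4424 − 0.24788) / 0.4424 ≈ 0.4397

PN ≈ 0.440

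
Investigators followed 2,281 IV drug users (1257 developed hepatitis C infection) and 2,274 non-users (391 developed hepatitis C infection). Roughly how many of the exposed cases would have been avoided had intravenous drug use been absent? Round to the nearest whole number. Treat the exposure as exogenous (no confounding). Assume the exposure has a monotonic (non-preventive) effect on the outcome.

about 865 cases

p₁ = P(outcome | exposed) = 1257/2281 = 0.55107
p₀ = P(outcome | unexposed) = 391/2274 = 0.17194
PN = (p₁ − p₀)/p₁ = (0.55107 − 0.17194) / 0.55107 ≈ 0.68798.
Attributable cases ≈ PN × (exposed cases) = 0.68798 × 1257 ≈ 864.80.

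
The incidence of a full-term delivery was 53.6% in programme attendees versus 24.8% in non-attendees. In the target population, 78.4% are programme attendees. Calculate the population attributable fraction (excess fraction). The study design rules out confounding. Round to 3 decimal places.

PAF ≈ 0.477

p₁ = 0.536, p₀ = 0.248.
Overall risk P(Y=1) = π·p₁ + (1−π)·p₀ = 0.784×0.536 + 0.216×0.248 = 0.47379.
Under exogeneity, PAF = [P(Y=1) − p₀] / P(Y=1).
PAF = (0.47379 − 0.248) / 0.47379 ≈ 0.4766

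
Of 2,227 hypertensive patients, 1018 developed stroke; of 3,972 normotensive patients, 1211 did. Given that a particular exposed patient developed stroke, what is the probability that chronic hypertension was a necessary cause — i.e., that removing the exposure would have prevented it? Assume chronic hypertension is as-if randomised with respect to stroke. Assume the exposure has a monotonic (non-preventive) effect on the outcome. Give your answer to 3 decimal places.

p₁ = P(outcome | exposed) = 1018/2227 = 0.45712
p₀ = P(outcome | unexposed) = 1211/3972 = 0.30488
Under exogeneity and monotonicity, PN = (p₁ − p₀) / p₁.
PN = (0.45712 − 0.30488) / 0.45712 = 0.15223 / 0.45712 ≈ 0.3330

PN ≈ 0.333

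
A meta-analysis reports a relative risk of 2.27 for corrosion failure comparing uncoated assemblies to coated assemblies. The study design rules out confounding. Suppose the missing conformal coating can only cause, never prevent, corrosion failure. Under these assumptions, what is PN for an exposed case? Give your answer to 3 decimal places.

Under exogeneity and monotonicity, PN = (RR − 1) / RR = 1 − 1/RR.
PN = (2.27 − 1) / 2.27 = 1.27 / 2.27 ≈ 0.5595

PN ≈ 0.559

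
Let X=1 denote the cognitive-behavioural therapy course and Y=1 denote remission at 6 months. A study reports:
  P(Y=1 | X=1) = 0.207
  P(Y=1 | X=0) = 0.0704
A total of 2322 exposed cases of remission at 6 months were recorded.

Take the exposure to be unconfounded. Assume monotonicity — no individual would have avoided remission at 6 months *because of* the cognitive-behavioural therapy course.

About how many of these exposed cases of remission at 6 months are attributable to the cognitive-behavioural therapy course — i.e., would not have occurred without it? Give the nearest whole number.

about 1532 cases

Let p₁ = 0.207, p₀ = 0.0704.
PN = (p₁ − p₀)/p₁ = (0.207 − 0.0704) / 0.207 ≈ 0.65990.
Attributable cases ≈ PN × (exposed cases) = 0.65990 × 2322 ≈ 1532.30.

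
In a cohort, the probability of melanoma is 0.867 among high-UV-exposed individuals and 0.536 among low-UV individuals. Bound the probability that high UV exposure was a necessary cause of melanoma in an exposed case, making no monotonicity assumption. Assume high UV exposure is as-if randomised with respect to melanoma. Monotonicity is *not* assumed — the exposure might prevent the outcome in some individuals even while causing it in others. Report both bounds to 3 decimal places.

0.382 ≤ PN ≤ 0.535

Let p₁ = 0.867, p₀ = 0.536.
Under exogeneity alone the bounds on PN are max{0,(p₁−p₀)/p₁} ≤ PN ≤ min{1,(1−p₀)/p₁}.
  lower = (p₁ − p₀)/p₁ = 0.331 / 0.867 ≈ 0.3818
  upper = min{1, (1 − p₀)/p₁} = 0.464 / 0.867 ≈ 0.5352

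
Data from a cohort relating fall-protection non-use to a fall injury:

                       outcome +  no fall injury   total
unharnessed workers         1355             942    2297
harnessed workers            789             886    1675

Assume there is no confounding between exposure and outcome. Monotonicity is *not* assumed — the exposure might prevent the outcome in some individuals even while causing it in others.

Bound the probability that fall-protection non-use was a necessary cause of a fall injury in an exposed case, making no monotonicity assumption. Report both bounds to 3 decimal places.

p₁ = P(outcome | exposed) = 1355/2297 = 0.5899
p₀ = P(outcome | unexposed) = 789/1675 = 0.47104
Under exogeneity alone the bounds on PN are max{0,(p₁−p₀)/p₁} ≤ PN ≤ min{1,(1−p₀)/p₁}.
  lower = (p₁ − p₀)/p₁ = 0.11886 / 0.5899 ≈ 0.2015
  upper = min{1, (1 − p₀)/p₁} = 0.52896 / 0.5899 ≈ 0.8967

0.201 ≤ PN ≤ 0.897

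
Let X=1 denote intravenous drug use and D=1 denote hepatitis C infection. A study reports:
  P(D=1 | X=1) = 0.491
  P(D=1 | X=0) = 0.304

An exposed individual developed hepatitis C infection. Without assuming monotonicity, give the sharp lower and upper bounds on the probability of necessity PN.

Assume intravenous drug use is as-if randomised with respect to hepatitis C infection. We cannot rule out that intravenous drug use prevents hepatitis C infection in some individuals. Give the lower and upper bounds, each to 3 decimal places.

0.381 ≤ PN ≤ 1.000

Let p₁ = 0.491, p₀ = 0.304.
Under exogeneity alone the bounds on PN are max{0,(p₁−p₀)/p₁} ≤ PN ≤ min{1,(1−p₀)/p₁}.
  lower = (p₁ − p₀)/p₁ = 0.187 / 0.491 ≈ 0.3809
  upper = min{1, (1 − p₀)/p₁} = 0.696 / 0.491 ≈ 1.4175 → capped at 1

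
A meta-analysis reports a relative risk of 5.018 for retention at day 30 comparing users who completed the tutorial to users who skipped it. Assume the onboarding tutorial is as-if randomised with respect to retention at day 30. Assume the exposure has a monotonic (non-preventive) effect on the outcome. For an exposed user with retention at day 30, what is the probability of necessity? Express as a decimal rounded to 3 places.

PN ≈ 0.801

Under exogeneity and monotonicity, PN = (RR − 1) / RR = 1 − 1/RR.
PN = (5.018 − 1) / 5.018 = 4.018 / 5.018 ≈ 0.8007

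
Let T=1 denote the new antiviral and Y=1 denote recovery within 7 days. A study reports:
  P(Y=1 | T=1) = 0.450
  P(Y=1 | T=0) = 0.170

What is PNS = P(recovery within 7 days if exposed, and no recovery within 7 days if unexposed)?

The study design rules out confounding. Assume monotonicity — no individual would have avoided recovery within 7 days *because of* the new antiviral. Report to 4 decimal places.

PNS ≈ 0.2800

Let p₁ = 0.45, p₀ = 0.17.
Under exogeneity and monotonicity, PNS = p₁ − p₀.
PNS = 0.45 − 0.17 = 0.28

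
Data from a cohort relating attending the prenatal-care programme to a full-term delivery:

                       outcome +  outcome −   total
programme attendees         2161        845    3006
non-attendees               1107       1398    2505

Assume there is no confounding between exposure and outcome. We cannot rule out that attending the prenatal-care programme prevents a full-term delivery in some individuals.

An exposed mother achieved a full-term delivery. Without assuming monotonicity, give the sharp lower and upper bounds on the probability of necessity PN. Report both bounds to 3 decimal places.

0.385 ≤ PN ≤ 0.776

p₁ = P(outcome | exposed) = 2161/3006 = 0.7189
p₀ = P(outcome | unexposed) = 1107/2505 = 0.44192
Under exogeneity alone the bounds on PN are max{0,(p₁−p₀)/p₁} ≤ PN ≤ min{1,(1−p₀)/p₁}.
  lower = (p₁ − p₀)/p₁ = 0.27698 / 0.7189 ≈ 0.3853
  upper = min{1, (1 − p₀)/p₁} = 0.55808 / 0.7189 ≈ 0.7763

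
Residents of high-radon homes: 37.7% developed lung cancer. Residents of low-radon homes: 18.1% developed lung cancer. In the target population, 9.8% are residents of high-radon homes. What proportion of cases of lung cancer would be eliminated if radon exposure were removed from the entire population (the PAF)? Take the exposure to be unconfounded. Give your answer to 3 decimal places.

PAF ≈ 0.096

p₁ = 0.377, p₀ = 0.181.
Overall risk P(Y=1) = π·p₁ + (1−π)·p₀ = 0.098×0.377 + 0.902×0.181 = 0.20021.
Under exogeneity, PAF = [P(Y=1) − p₀] / P(Y=1).
PAF = (0.20021 − 0.181) / 0.20021 ≈ 0.0959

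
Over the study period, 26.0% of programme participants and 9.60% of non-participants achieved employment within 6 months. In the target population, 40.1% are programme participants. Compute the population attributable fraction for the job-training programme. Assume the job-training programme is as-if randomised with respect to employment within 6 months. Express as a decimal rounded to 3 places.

p₁ = 0.26, p₀ = 0.096.
Overall risk P(Y=1) = π·p₁ + (1−π)·p₀ = 0.401×0.26 + 0.599×0.096 = 0.16176.
Under exogeneity, PAF = [P(Y=1) − p₀] / P(Y=1).
PAF = (0.16176 − 0.096) / 0.16176 ≈ 0.4065

PAF ≈ 0.407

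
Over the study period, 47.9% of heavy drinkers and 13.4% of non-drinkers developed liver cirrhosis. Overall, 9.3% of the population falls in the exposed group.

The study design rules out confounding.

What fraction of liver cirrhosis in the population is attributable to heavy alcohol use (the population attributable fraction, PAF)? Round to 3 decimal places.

PAF ≈ 0.193

p₁ = 0.479, p₀ = 0.134.
Overall risk P(Y=1) = π·p₁ + (1−π)·p₀ = 0.093×0.479 + 0.907×0.134 = 0.16609.
Under exogeneity, PAF = [P(Y=1) − p₀] / P(Y=1).
PAF = (0.16609 − 0.134) / 0.16609 ≈ 0.1932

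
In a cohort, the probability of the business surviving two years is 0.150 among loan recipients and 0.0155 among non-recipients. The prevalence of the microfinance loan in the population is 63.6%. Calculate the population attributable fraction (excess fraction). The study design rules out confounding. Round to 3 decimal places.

Let p₁ = 0.15, p₀ = 0.0155.
Overall risk P(Y=1) = π·p₁ + (1−π)·p₀ = 0.636×0.15 + 0.364×0.0155 = 0.10104.
Under exogeneity, PAF = [P(Y=1) − p₀] / P(Y=1).
PAF = (0.10104 − 0.0155) / 0.10104 ≈ 0.8466

PAF ≈ 0.847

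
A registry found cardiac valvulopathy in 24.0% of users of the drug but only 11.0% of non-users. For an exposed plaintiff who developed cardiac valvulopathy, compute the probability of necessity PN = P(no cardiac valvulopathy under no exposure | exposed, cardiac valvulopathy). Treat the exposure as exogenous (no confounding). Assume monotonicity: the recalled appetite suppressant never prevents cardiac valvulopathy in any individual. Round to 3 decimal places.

PN ≈ 0.542

p₁ = 0.24, p₀ = 0.11.
Under exogeneity and monotonicity, PN = (p₁ − p₀) / p₁.
PN = (0.24 − 0.11) / 0.24 = 0.13 / 0.24 ≈ 0.5417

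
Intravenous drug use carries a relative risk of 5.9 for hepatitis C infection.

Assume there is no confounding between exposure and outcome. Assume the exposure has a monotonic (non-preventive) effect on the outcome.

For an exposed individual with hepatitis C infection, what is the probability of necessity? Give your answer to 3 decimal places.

Under exogeneity and monotonicity, PN = (RR − 1) / RR = 1 − 1/RR.
PN = (5.9 − 1) / 5.9 = 4.9 / 5.9 ≈ 0.8305

PN ≈ 0.831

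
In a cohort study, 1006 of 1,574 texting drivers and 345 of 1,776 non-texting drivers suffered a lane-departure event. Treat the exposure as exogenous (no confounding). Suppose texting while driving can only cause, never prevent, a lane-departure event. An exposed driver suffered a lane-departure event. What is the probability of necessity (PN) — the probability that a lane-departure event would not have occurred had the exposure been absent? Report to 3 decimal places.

PN ≈ 0.696

p₁ = P(outcome | exposed) = 1006/1574 = 0.63914
p₀ = P(outcome | unexposed) = 345/1776 = 0.19426
Under exogeneity and monotonicity, PN = (p₁ − p₀) / p₁.
PN = (0.63914 − 0.19426) / 0.63914 = 0.44488 / 0.63914 ≈ 0.6961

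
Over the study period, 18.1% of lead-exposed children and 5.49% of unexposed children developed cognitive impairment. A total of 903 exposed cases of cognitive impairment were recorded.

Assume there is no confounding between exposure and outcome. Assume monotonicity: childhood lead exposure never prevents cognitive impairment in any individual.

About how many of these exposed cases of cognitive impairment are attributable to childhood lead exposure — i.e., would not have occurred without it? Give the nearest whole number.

p₁ = 0.181, p₀ = 0.0549.
PN = (p₁ − p₀)/p₁ = (0.181 − 0.0549) / 0.181 ≈ 0.69669.
Attributable cases ≈ PN × (exposed cases) = 0.69669 × 903 ≈ 629.11.

about 629 cases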